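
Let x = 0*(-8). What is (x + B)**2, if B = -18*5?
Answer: 8100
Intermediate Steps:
x = 0
B = -90
(x + B)**2 = (0 - 90)**2 = (-90)**2 = 8100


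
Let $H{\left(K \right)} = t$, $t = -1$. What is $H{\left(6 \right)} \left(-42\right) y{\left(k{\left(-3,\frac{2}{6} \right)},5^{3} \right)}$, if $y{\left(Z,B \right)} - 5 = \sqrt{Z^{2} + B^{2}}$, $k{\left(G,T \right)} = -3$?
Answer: $210 + 42 \sqrt{15634} \approx 5461.5$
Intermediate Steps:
$H{\left(K \right)} = -1$
$y{\left(Z,B \right)} = 5 + \sqrt{B^{2} + Z^{2}}$ ($y{\left(Z,B \right)} = 5 + \sqrt{Z^{2} + B^{2}} = 5 + \sqrt{B^{2} + Z^{2}}$)
$H{\left(6 \right)} \left(-42\right) y{\left(k{\left(-3,\frac{2}{6} \right)},5^{3} \right)} = \left(-1\right) \left(-42\right) \left(5 + \sqrt{\left(5^{3}\right)^{2} + \left(-3\right)^{2}}\right) = 42 \left(5 + \sqrt{125^{2} + 9}\right) = 42 \left(5 + \sqrt{15625 + 9}\right) = 42 \left(5 + \sqrt{15634}\right) = 210 + 42 \sqrt{15634}$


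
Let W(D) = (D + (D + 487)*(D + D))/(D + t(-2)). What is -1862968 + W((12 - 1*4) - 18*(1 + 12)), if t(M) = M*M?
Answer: -206730349/111 ≈ -1.8624e+6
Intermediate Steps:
t(M) = M²
W(D) = (D + 2*D*(487 + D))/(4 + D) (W(D) = (D + (D + 487)*(D + D))/(D + (-2)²) = (D + (487 + D)*(2*D))/(D + 4) = (D + 2*D*(487 + D))/(4 + D))
-1862968 + W((12 - 1*4) - 18*(1 + 12)) = -1862968 + ((12 - 1*4) - 18*(1 + 12))*(975 + 2*((12 - 1*4) - 18*(1 + 12)))/(4 + ((12 - 1*4) - 18*(1 + 12))) = -1862968 + ((12 - 4) - 18*13)*(975 + 2*((12 - 4) - 18*13))/(4 + ((12 - 4) - 18*13)) = -1862968 + (8 - 234)*(975 + 2*(8 - 234))/(4 + (8 - 234)) = -1862968 - 226*(975 + 2*(-226))/(4 - 226) = -1862968 - 226*(975 - 452)/(-222) = -1862968 - 226*(-1/222)*523 = -1862968 + 59099/111 = -206730349/111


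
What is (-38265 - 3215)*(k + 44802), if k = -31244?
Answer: -562385840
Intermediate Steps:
(-38265 - 3215)*(k + 44802) = (-38265 - 3215)*(-31244 + 44802) = -41480*13558 = -562385840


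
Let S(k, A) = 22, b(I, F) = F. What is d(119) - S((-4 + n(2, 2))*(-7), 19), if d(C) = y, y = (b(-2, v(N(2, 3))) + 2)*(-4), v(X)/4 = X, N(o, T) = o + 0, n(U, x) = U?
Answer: -62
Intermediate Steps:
N(o, T) = o
v(X) = 4*X
y = -40 (y = (4*2 + 2)*(-4) = (8 + 2)*(-4) = 10*(-4) = -40)
d(C) = -40
d(119) - S((-4 + n(2, 2))*(-7), 19) = -40 - 1*22 = -40 - 22 = -62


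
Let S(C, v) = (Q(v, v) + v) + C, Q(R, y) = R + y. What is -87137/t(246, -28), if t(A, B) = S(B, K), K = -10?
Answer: 87137/58 ≈ 1502.4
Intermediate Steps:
S(C, v) = C + 3*v (S(C, v) = ((v + v) + v) + C = (2*v + v) + C = 3*v + C = C + 3*v)
t(A, B) = -30 + B (t(A, B) = B + 3*(-10) = B - 30 = -30 + B)
-87137/t(246, -28) = -87137/(-30 - 28) = -87137/(-58) = -87137*(-1/58) = 87137/58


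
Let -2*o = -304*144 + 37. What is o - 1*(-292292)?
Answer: 628323/2 ≈ 3.1416e+5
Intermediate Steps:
o = 43739/2 (o = -(-304*144 + 37)/2 = -(-43776 + 37)/2 = -½*(-43739) = 43739/2 ≈ 21870.)
o - 1*(-292292) = 43739/2 - 1*(-292292) = 43739/2 + 292292 = 628323/2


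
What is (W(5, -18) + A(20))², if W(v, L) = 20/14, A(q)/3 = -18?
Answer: 135424/49 ≈ 2763.8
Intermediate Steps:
A(q) = -54 (A(q) = 3*(-18) = -54)
W(v, L) = 10/7 (W(v, L) = 20*(1/14) = 10/7)
(W(5, -18) + A(20))² = (10/7 - 54)² = (-368/7)² = 135424/49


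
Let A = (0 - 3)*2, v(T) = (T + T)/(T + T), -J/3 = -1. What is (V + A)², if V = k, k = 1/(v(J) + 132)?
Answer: 635209/17689 ≈ 35.910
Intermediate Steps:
J = 3 (J = -3*(-1) = 3)
v(T) = 1 (v(T) = (2*T)/((2*T)) = (2*T)*(1/(2*T)) = 1)
k = 1/133 (k = 1/(1 + 132) = 1/133 ≈ 0.0075188)
A = -6 (A = -3*2 = -6)
V = 1/133 ≈ 0.0075188
(V + A)² = (1/133 - 6)² = (-797/133)² = 635209/17689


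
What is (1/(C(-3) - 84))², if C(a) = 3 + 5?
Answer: 1/5776 ≈ 0.00017313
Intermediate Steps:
C(a) = 8
(1/(C(-3) - 84))² = (1/(8 - 84))² = (1/(-76))² = (-1/76)² = 1/5776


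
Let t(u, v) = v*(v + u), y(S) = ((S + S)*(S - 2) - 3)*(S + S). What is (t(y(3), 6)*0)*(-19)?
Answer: 0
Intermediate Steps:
y(S) = 2*S*(-3 + 2*S*(-2 + S)) (y(S) = ((2*S)*(-2 + S) - 3)*(2*S) = (2*S*(-2 + S) - 3)*(2*S) = (-3 + 2*S*(-2 + S))*(2*S) = 2*S*(-3 + 2*S*(-2 + S)))
t(u, v) = v*(u + v)
(t(y(3), 6)*0)*(-19) = ((6*(2*3*(-3 - 4*3 + 2*3²) + 6))*0)*(-19) = ((6*(2*3*(-3 - 12 + 2*9) + 6))*0)*(-19) = ((6*(2*3*(-3 - 12 + 18) + 6))*0)*(-19) = ((6*(2*3*3 + 6))*0)*(-19) = ((6*(18 + 6))*0)*(-19) = ((6*24)*0)*(-19) = (144*0)*(-19) = 0*(-19) = 0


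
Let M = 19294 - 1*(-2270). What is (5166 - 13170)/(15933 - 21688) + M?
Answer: 124108824/5755 ≈ 21565.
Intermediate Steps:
M = 21564 (M = 19294 + 2270 = 21564)
(5166 - 13170)/(15933 - 21688) + M = (5166 - 13170)/(15933 - 21688) + 21564 = -8004/(-5755) + 21564 = -8004*(-1/5755) + 21564 = 8004/5755 + 21564 = 124108824/5755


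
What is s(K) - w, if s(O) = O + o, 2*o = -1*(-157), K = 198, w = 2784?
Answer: -5015/2 ≈ -2507.5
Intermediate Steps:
o = 157/2 (o = (-1*(-157))/2 = (½)*157 = 157/2 ≈ 78.500)
s(O) = 157/2 + O (s(O) = O + 157/2 = 157/2 + O)
s(K) - w = (157/2 + 198) - 1*2784 = 553/2 - 2784 = -5015/2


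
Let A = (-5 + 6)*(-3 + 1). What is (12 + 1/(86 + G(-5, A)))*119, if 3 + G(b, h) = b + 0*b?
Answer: 111503/78 ≈ 1429.5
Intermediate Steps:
A = -2 (A = 1*(-2) = -2)
G(b, h) = -3 + b (G(b, h) = -3 + (b + 0*b) = -3 + (b + 0) = -3 + b)
(12 + 1/(86 + G(-5, A)))*119 = (12 + 1/(86 + (-3 - 5)))*119 = (12 + 1/(86 - 8))*119 = (12 + 1/78)*119 = (937/78)*119 = 111503/78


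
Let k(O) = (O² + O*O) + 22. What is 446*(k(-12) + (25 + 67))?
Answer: 179292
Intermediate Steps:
k(O) = 22 + 2*O² (k(O) = (O² + O²) + 22 = 2*O² + 22 = 22 + 2*O²)
446*(k(-12) + (25 + 67)) = 446*((22 + 2*(-12)²) + (25 + 67)) = 446*((22 + 2*144) + 92) = 446*((22 + 288) + 92) = 446*(310 + 92) = 446*402 = 179292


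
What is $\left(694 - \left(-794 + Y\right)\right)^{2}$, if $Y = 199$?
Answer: $1661521$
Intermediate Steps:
$\left(694 - \left(-794 + Y\right)\right)^{2} = \left(694 + \left(794 - 199\right)\right)^{2} = \left(694 + 595\right)^{2} = 1289^{2} = 1661521$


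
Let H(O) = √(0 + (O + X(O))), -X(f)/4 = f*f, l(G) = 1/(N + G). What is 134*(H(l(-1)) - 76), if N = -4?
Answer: -10184 + 402*I/5 ≈ -10184.0 + 80.4*I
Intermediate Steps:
l(G) = 1/(-4 + G)
X(f) = -4*f² (X(f) = -4*f*f = -4*f²)
H(O) = √(O - 4*O²) (H(O) = √(0 + (O - 4*O²)) = √(O - 4*O²))
134*(H(l(-1)) - 76) = 134*(√((1 - 4/(-4 - 1))/(-4 - 1)) - 76) = 134*(√((1 - 4/(-5))/(-5)) - 76) = 134*(√(-(1 - 4*(-⅕))/5) - 76) = 134*(√(-(1 + ⅘)/5) - 76) = 134*(√(-⅕*9/5) - 76) = 134*(√(-9/25) - 76) = 134*(3*I/5 - 76) = 134*(-76 + 3*I/5) = -10184 + 402*I/5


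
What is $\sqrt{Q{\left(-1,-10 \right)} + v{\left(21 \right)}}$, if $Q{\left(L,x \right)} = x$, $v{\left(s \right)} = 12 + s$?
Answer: $\sqrt{23} \approx 4.7958$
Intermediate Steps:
$\sqrt{Q{\left(-1,-10 \right)} + v{\left(21 \right)}} = \sqrt{-10 + \left(12 + 21\right)} = \sqrt{-10 + 33} = \sqrt{23}$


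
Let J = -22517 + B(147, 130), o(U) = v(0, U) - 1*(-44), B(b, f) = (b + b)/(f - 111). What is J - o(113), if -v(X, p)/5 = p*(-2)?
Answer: -449835/19 ≈ -23676.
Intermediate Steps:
v(X, p) = 10*p (v(X, p) = -5*p*(-2) = -(-10)*p = 10*p)
B(b, f) = 2*b/(-111 + f) (B(b, f) = (2*b)/(-111 + f) = 2*b/(-111 + f))
o(U) = 44 + 10*U (o(U) = 10*U - 1*(-44) = 10*U + 44 = 44 + 10*U)
J = -427529/19 (J = -22517 + 2*147/(-111 + 130) = -22517 + 2*147/19 = -22517 + 2*147*(1/19) = -22517 + 294/19 = -427529/19 ≈ -22502.)
J - o(113) = -427529/19 - (44 + 10*113) = -427529/19 - (44 + 1130) = -427529/19 - 1*1174 = -427529/19 - 1174 = -449835/19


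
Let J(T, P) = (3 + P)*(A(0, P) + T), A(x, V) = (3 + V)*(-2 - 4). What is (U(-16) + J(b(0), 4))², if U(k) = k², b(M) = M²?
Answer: 1444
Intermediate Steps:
A(x, V) = -18 - 6*V (A(x, V) = (3 + V)*(-6) = -18 - 6*V)
J(T, P) = (3 + P)*(-18 + T - 6*P) (J(T, P) = (3 + P)*((-18 - 6*P) + T) = (3 + P)*(-18 + T - 6*P))
(U(-16) + J(b(0), 4))² = ((-16)² + (-54 - 36*4 - 6*4² + 3*0² + 4*0²))² = (256 + (-54 - 144 - 6*16 + 3*0 + 4*0))² = (256 + (-54 - 144 - 96 + 0 + 0))² = (256 - 294)² = (-38)² = 1444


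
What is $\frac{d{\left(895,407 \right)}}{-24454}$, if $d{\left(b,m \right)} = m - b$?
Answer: $\frac{244}{12227} \approx 0.019956$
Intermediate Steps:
$\frac{d{\left(895,407 \right)}}{-24454} = \frac{407 - 895}{-24454} = \left(407 - 895\right) \left(- \frac{1}{24454}\right) = \left(-488\right) \left(- \frac{1}{24454}\right) = \frac{244}{12227}$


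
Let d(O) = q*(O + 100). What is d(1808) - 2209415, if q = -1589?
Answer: -5241227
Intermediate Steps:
d(O) = -158900 - 1589*O (d(O) = -1589*(O + 100) = -1589*(100 + O) = -158900 - 1589*O)
d(1808) - 2209415 = (-158900 - 1589*1808) - 2209415 = (-158900 - 2872912) - 2209415 = -3031812 - 2209415 = -5241227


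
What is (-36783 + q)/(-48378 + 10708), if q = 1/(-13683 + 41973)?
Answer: 1040591069/1065684300 ≈ 0.97645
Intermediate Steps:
q = 1/28290 ≈ 3.5348e-5
(-36783 + q)/(-48378 + 10708) = (-36783 + 1/28290)/(-48378 + 10708) = -1040591069/28290/(-37670) = -1040591069/28290*(-1/37670) = 1040591069/1065684300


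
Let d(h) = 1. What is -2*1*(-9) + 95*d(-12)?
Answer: 113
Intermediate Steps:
-2*1*(-9) + 95*d(-12) = -2*1*(-9) + 95*1 = -2*(-9) + 95 = 18 + 95 = 113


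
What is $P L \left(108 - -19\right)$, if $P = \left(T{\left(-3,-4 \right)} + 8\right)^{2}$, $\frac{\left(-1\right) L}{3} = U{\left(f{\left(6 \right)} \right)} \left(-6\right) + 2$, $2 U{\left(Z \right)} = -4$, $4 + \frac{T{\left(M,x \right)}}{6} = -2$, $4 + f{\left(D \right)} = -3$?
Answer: $-4181856$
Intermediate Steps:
$f{\left(D \right)} = -7$ ($f{\left(D \right)} = -4 - 3 = -7$)
$T{\left(M,x \right)} = -36$ ($T{\left(M,x \right)} = -24 + 6 \left(-2\right) = -24 - 12 = -36$)
$U{\left(Z \right)} = -2$ ($U{\left(Z \right)} = \frac{1}{2} \left(-4\right) = -2$)
$L = -42$ ($L = - 3 \left(\left(-2\right) \left(-6\right) + 2\right) = - 3 \left(12 + 2\right) = \left(-3\right) 14 = -42$)
$P = 784$ ($P = \left(-36 + 8\right)^{2} = \left(-28\right)^{2} = 784$)
$P L \left(108 - -19\right) = 784 \left(-42\right) \left(108 - -19\right) = - 32928 \left(108 + 19\right) = \left(-32928\right) 127 = -4181856$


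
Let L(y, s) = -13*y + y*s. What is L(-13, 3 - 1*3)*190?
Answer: 32110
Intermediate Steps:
L(y, s) = -13*y + s*y
L(-13, 3 - 1*3)*190 = -13*(-13 + (3 - 1*3))*190 = -13*(-13 + (3 - 3))*190 = -13*(-13 + 0)*190 = -13*(-13)*190 = 169*190 = 32110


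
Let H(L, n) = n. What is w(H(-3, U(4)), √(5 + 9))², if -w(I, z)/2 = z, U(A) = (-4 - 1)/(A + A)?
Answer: 56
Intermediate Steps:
U(A) = -5/(2*A) (U(A) = -5*1/(2*A) = -5/(2*A))
w(I, z) = -2*z
w(H(-3, U(4)), √(5 + 9))² = (-2*√(5 + 9))² = (-2*√14)² = 56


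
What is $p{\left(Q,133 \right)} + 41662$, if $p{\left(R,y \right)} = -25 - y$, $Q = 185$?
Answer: $41504$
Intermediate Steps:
$p{\left(Q,133 \right)} + 41662 = \left(-25 - 133\right) + 41662 = -158 + 41662 = 41504$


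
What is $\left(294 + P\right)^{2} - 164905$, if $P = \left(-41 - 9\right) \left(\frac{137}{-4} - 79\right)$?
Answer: $\frac{141259949}{4} \approx 3.5315 \cdot 10^{7}$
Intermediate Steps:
$P = \frac{11325}{2}$ ($P = - 50 \left(137 \left(- \frac{1}{4}\right) - 79\right) = - 50 \left(- \frac{137}{4} - 79\right) = \left(-50\right) \left(- \frac{453}{4}\right) = \frac{11325}{2} \approx 5662.5$)
$\left(294 + P\right)^{2} - 164905 = \left(294 + \frac{11325}{2}\right)^{2} - 164905 = \left(\frac{11913}{2}\right)^{2} - 164905 = \frac{141919569}{4} - 164905 = \frac{141259949}{4}$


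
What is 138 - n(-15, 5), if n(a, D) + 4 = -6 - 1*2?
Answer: 150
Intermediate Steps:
n(a, D) = -12 (n(a, D) = -4 + (-6 - 1*2) = -4 + (-6 - 2) = -4 - 8 = -12)
138 - n(-15, 5) = 138 - 1*(-12) = 138 + 12 = 150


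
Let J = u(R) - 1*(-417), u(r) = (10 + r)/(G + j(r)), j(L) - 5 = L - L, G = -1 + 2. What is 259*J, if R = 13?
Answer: 653975/6 ≈ 1.0900e+5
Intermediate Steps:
G = 1
j(L) = 5 (j(L) = 5 + (L - L) = 5 + 0 = 5)
u(r) = 5/3 + r/6 (u(r) = (10 + r)/(1 + 5) = (10 + r)/6 = (10 + r)*(1/6) = 5/3 + r/6)
J = 2525/6 (J = (5/3 + (1/6)*13) - 1*(-417) = (5/3 + 13/6) + 417 = 23/6 + 417 = 2525/6 ≈ 420.83)
259*J = 259*(2525/6) = 653975/6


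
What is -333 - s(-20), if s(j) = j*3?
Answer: -273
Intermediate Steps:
s(j) = 3*j
-333 - s(-20) = -333 - 3*(-20) = -333 - 1*(-60) = -333 + 60 = -273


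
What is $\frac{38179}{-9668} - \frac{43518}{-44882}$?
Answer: $- \frac{646408927}{216959588} \approx -2.9794$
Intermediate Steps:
$\frac{38179}{-9668} - \frac{43518}{-44882} = 38179 \left(- \frac{1}{9668}\right) - - \frac{21759}{22441} = - \frac{38179}{9668} + \frac{21759}{22441} = - \frac{646408927}{216959588}$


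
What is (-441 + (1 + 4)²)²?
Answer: 173056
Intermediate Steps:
(-441 + (1 + 4)²)² = (-441 + 5²)² = (-441 + 25)² = (-416)² = 173056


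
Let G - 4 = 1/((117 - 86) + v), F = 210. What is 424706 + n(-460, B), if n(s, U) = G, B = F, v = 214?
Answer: 104053951/245 ≈ 4.2471e+5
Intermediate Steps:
B = 210
G = 981/245 (G = 4 + 1/((117 - 86) + 214) = 4 + 1/(31 + 214) = 4 + 1/245 = 981/245 ≈ 4.0041)
n(s, U) = 981/245
424706 + n(-460, B) = 424706 + 981/245 = 104053951/245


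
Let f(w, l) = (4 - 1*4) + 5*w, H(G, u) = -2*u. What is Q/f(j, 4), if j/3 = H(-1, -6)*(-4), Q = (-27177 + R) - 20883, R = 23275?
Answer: 4957/144 ≈ 34.424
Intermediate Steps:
Q = -24785 (Q = (-27177 + 23275) - 20883 = -3902 - 20883 = -24785)
j = -144 (j = 3*(-2*(-6)*(-4)) = 3*(12*(-4)) = 3*(-48) = -144)
f(w, l) = 5*w (f(w, l) = (4 - 4) + 5*w = 0 + 5*w = 5*w)
Q/f(j, 4) = -24785/(5*(-144)) = -24785/(-720) = -24785*(-1/720) = 4957/144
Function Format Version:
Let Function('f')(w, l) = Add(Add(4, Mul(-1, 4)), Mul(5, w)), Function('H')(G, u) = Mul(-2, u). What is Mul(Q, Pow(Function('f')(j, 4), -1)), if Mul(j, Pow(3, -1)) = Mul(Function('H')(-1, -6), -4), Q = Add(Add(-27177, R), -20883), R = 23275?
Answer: Rational(4957, 144) ≈ 34.424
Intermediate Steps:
Q = -24785 (Q = Add(Add(-27177, 23275), -20883) = Add(-3902, -20883) = -24785)
j = -144 (j = Mul(3, Mul(Mul(-2, -6), -4)) = Mul(3, Mul(12, -4)) = Mul(3, -48) = -144)
Function('f')(w, l) = Mul(5, w) (Function('f')(w, l) = Add(Add(4, -4), Mul(5, w)) = Add(0, Mul(5, w)) = Mul(5, w))
Mul(Q, Pow(Function('f')(j, 4), -1)) = Mul(-24785, Pow(Mul(5, -144), -1)) = Mul(-24785, Pow(-720, -1)) = Mul(-24785, Rational(-1, 720)) = Rational(4957, 144)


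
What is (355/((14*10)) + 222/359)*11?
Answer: 348755/10052 ≈ 34.695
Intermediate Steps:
(355/((14*10)) + 222/359)*11 = (355/140 + 222*(1/359))*11 = (355*(1/140) + 222/359)*11 = (71/28 + 222/359)*11 = (31705/10052)*11 = 348755/10052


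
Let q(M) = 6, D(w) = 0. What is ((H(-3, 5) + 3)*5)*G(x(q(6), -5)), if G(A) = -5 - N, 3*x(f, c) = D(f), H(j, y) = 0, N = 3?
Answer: -120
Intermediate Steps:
x(f, c) = 0 (x(f, c) = (⅓)*0 = 0)
G(A) = -8 (G(A) = -5 - 1*3 = -5 - 3 = -8)
((H(-3, 5) + 3)*5)*G(x(q(6), -5)) = ((0 + 3)*5)*(-8) = (3*5)*(-8) = 15*(-8) = -120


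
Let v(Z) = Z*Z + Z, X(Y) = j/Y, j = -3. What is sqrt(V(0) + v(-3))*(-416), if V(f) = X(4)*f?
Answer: -416*sqrt(6) ≈ -1019.0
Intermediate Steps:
X(Y) = -3/Y
v(Z) = Z + Z**2 (v(Z) = Z**2 + Z = Z + Z**2)
V(f) = -3*f/4 (V(f) = (-3/4)*f = (-3*1/4)*f = -3*f/4)
sqrt(V(0) + v(-3))*(-416) = sqrt(-3/4*0 - 3*(1 - 3))*(-416) = sqrt(0 - 3*(-2))*(-416) = sqrt(0 + 6)*(-416) = sqrt(6)*(-416) = -416*sqrt(6)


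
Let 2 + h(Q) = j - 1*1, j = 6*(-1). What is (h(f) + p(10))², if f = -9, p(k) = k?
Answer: 1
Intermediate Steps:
j = -6
h(Q) = -9 (h(Q) = -2 + (-6 - 1*1) = -2 + (-6 - 1) = -2 - 7 = -9)
(h(f) + p(10))² = (-9 + 10)² = 1² = 1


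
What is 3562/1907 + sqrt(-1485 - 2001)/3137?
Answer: 3562/1907 + I*sqrt(3486)/3137 ≈ 1.8679 + 0.018821*I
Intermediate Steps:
3562/1907 + sqrt(-1485 - 2001)/3137 = 3562*(1/1907) + sqrt(-3486)*(1/3137) = 3562/1907 + (I*sqrt(3486))*(1/3137) = 3562/1907 + I*sqrt(3486)/3137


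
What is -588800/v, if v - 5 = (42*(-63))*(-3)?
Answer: -588800/7943 ≈ -74.128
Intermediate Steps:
v = 7943 (v = 5 + (42*(-63))*(-3) = 5 - 2646*(-3) = 5 + 7938 = 7943)
-588800/v = -588800/7943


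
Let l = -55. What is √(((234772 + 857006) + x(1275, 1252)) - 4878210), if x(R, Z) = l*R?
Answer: I*√3856557 ≈ 1963.8*I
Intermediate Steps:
x(R, Z) = -55*R
√(((234772 + 857006) + x(1275, 1252)) - 4878210) = √(((234772 + 857006) - 55*1275) - 4878210) = √((1091778 - 70125) - 4878210) = √(1021653 - 4878210) = √(-3856557) = I*√3856557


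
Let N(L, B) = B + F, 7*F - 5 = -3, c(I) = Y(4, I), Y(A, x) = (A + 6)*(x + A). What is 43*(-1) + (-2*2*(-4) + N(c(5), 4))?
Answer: -159/7 ≈ -22.714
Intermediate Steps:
Y(A, x) = (6 + A)*(A + x)
c(I) = 40 + 10*I (c(I) = 4**2 + 6*4 + 6*I + 4*I = 16 + 24 + 6*I + 4*I = 40 + 10*I)
F = 2/7 (F = 5/7 + (1/7)*(-3) = 5/7 - 3/7 = 2/7 ≈ 0.28571)
N(L, B) = 2/7 + B (N(L, B) = B + 2/7 = 2/7 + B)
43*(-1) + (-2*2*(-4) + N(c(5), 4)) = 43*(-1) + (-2*2*(-4) + (2/7 + 4)) = -43 + (-4*(-4) + 30/7) = -43 + (16 + 30/7) = -43 + 142/7 = -159/7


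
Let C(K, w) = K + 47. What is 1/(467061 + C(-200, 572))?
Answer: 1/466908 ≈ 2.1418e-6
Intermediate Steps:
C(K, w) = 47 + K
1/(467061 + C(-200, 572)) = 1/(467061 + (47 - 200)) = 1/(467061 - 153) = 1/466908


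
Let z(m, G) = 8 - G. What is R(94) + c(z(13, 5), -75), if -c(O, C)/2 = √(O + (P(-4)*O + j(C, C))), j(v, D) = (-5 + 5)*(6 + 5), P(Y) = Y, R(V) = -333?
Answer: -333 - 6*I ≈ -333.0 - 6.0*I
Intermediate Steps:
j(v, D) = 0 (j(v, D) = 0*11 = 0)
c(O, C) = -2*√3*√(-O) (c(O, C) = -2*√(O + (-4*O + 0)) = -2*√(O - 4*O) = -2*√3*√(-O))
R(94) + c(z(13, 5), -75) = -333 - 2*√3*√(-(8 - 1*5)) = -333 - 2*√3*√(-(8 - 5)) = -333 - 2*√3*√(-1*3) = -333 - 2*√3*√(-3) = -333 - 2*√3*I*√3 = -333 - 6*I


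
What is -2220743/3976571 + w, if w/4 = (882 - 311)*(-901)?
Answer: -8183324056507/3976571 ≈ -2.0579e+6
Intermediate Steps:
w = -2057884 (w = 4*((882 - 311)*(-901)) = 4*(571*(-901)) = 4*(-514471) = -2057884)
-2220743/3976571 + w = -2220743/3976571 - 2057884 = -8183324056507/3976571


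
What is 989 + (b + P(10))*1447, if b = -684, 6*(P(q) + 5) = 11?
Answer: -5960047/6 ≈ -9.9334e+5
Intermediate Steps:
P(q) = -19/6 (P(q) = -5 + (⅙)*11 = -5 + 11/6 = -19/6)
989 + (b + P(10))*1447 = 989 + (-684 - 19/6)*1447 = 989 - 4123/6*1447 = 989 - 5965981/6 = -5960047/6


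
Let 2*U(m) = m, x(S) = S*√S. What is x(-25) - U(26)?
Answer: -13 - 125*I ≈ -13.0 - 125.0*I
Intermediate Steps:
x(S) = S^(3/2)
U(m) = m/2
x(-25) - U(26) = (-25)^(3/2) - 26/2 = -125*I - 1*13 = -125*I - 13 = -13 - 125*I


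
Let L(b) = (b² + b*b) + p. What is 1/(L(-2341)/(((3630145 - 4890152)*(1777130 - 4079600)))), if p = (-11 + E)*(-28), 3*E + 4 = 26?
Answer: 4351692475935/16440997 ≈ 2.6469e+5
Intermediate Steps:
E = 22/3 (E = -4/3 + (⅓)*26 = -4/3 + 26/3 = 22/3 ≈ 7.3333)
p = 308/3 (p = (-11 + 22/3)*(-28) = -11/3*(-28) = 308/3 ≈ 102.67)
L(b) = 308/3 + 2*b² (L(b) = (b² + b*b) + 308/3 = (b² + b²) + 308/3 = 2*b² + 308/3 = 308/3 + 2*b²)
1/(L(-2341)/(((3630145 - 4890152)*(1777130 - 4079600)))) = 1/((308/3 + 2*(-2341)²)/(((3630145 - 4890152)*(1777130 - 4079600)))) = 1/((308/3 + 2*5480281)/((-1260007*(-2302470)))) = 1/((308/3 + 10960562)/2901128317290) = 1/((32881994/3)*(1/2901128317290)) = 1/(16440997/4351692475935) = 4351692475935/16440997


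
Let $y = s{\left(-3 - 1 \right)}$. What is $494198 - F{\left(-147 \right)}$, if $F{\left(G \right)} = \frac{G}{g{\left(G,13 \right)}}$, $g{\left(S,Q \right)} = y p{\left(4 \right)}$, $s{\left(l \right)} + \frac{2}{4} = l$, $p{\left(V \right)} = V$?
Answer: $\frac{2965139}{6} \approx 4.9419 \cdot 10^{5}$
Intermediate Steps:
$s{\left(l \right)} = - \frac{1}{2} + l$
$y = - \frac{9}{2}$ ($y = - \frac{1}{2} - 4 = - \frac{9}{2} \approx -4.5$)
$g{\left(S,Q \right)} = -18$ ($g{\left(S,Q \right)} = \left(- \frac{9}{2}\right) 4 = -18$)
$F{\left(G \right)} = - \frac{G}{18}$ ($F{\left(G \right)} = \frac{G}{-18} = G \left(- \frac{1}{18}\right) = - \frac{G}{18}$)
$494198 - F{\left(-147 \right)} = 494198 - \left(- \frac{1}{18}\right) \left(-147\right) = 494198 - \frac{49}{6} = \frac{2965139}{6}$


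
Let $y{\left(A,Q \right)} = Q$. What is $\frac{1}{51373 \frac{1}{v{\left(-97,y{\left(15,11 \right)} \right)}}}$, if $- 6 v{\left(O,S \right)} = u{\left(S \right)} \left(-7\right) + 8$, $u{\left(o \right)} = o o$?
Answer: $\frac{839}{308238} \approx 0.0027219$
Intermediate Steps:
$u{\left(o \right)} = o^{2}$
$v{\left(O,S \right)} = - \frac{4}{3} + \frac{7 S^{2}}{6}$ ($v{\left(O,S \right)} = - \frac{S^{2} \left(-7\right) + 8}{6} = - \frac{- 7 S^{2} + 8}{6} = - \frac{8 - 7 S^{2}}{6} = - \frac{4}{3} + \frac{7 S^{2}}{6}$)
$\frac{1}{51373 \frac{1}{v{\left(-97,y{\left(15,11 \right)} \right)}}} = \frac{1}{51373 \frac{1}{- \frac{4}{3} + \frac{7 \cdot 11^{2}}{6}}} = \frac{1}{51373 \frac{1}{- \frac{4}{3} + \frac{7}{6} \cdot 121}} = \frac{1}{51373 \frac{1}{- \frac{4}{3} + \frac{847}{6}}} = \frac{1}{51373 \frac{1}{\frac{839}{6}}} = \frac{1}{51373 \cdot \frac{6}{839}} = \frac{1}{\frac{308238}{839}} = \frac{839}{308238}$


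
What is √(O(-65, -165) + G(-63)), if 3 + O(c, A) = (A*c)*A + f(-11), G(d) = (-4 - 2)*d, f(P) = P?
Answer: 247*I*√29 ≈ 1330.1*I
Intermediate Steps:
G(d) = -6*d
O(c, A) = -14 + c*A² (O(c, A) = -3 + ((A*c)*A - 11) = -3 + (c*A² - 11) = -3 + (-11 + c*A²) = -14 + c*A²)
√(O(-65, -165) + G(-63)) = √((-14 - 65*(-165)²) - 6*(-63)) = √((-14 - 65*27225) + 378) = √((-14 - 1769625) + 378) = √(-1769639 + 378) = √(-1769261) = 247*I*√29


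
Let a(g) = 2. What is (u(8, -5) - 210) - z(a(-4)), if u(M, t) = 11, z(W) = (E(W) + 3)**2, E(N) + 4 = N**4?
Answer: -424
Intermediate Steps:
E(N) = -4 + N**4
z(W) = (-1 + W**4)**2 (z(W) = ((-4 + W**4) + 3)**2 = (-1 + W**4)**2)
(u(8, -5) - 210) - z(a(-4)) = (11 - 210) - (-1 + 2**4)**2 = -199 - (-1 + 16)**2 = -199 - 1*15**2 = -199 - 1*225 = -199 - 225 = -424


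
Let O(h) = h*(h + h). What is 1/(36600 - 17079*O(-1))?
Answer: 1/2442 ≈ 0.00040950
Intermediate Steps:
O(h) = 2*h² (O(h) = h*(2*h) = 2*h²)
1/(36600 - 17079*O(-1)) = 1/(36600 - 34158*(-1)²) = 1/(36600 - 34158) = 1/2442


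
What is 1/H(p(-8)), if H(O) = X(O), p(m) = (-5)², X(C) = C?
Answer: 1/25 ≈ 0.040000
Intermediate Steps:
p(m) = 25
H(O) = O
1/H(p(-8)) = 1/25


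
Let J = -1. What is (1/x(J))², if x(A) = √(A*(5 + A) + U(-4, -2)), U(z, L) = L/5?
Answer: -5/22 ≈ -0.22727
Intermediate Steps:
U(z, L) = L/5 (U(z, L) = L*(⅕) = L/5)
x(A) = √(-⅖ + A*(5 + A)) (x(A) = √(A*(5 + A) + (⅕)*(-2)) = √(A*(5 + A) - ⅖) = √(-⅖ + A*(5 + A)))
(1/x(J))² = (1/(√(-10 + 25*(-1)² + 125*(-1))/5))² = (1/(√(-10 + 25*1 - 125)/5))² = (1/(√(-10 + 25 - 125)/5))² = (1/(√(-110)/5))² = (1/((I*√110)/5))² = (1/(I*√110/5))² = (-I*√110/22)² = -5/22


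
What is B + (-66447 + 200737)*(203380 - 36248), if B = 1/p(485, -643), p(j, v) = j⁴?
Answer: 1241853136325021675001/55330800625 ≈ 2.2444e+10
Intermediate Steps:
B = 1/55330800625 (B = 1/(485⁴) = 1/55330800625 ≈ 1.8073e-11)
B + (-66447 + 200737)*(203380 - 36248) = 1/55330800625 + (-66447 + 200737)*(203380 - 36248) = 1/55330800625 + 134290*167132 = 1/55330800625 + 22444156280 = 1241853136325021675001/55330800625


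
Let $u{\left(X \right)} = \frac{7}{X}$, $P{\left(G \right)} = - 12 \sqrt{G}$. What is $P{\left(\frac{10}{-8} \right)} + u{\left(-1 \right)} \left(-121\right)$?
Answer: $847 - 6 i \sqrt{5} \approx 847.0 - 13.416 i$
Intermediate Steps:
$P{\left(\frac{10}{-8} \right)} + u{\left(-1 \right)} \left(-121\right) = - 12 \sqrt{\frac{10}{-8}} + \frac{7}{-1} \left(-121\right) = - 12 \sqrt{10 \left(- \frac{1}{8}\right)} + 7 \left(-1\right) \left(-121\right) = - 12 \sqrt{- \frac{5}{4}} - -847 = - 12 \frac{i \sqrt{5}}{2} + 847 = - 6 i \sqrt{5} + 847 = 847 - 6 i \sqrt{5}$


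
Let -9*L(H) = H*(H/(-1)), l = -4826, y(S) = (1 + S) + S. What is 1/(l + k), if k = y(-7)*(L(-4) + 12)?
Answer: -9/45046 ≈ -0.00019980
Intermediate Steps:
y(S) = 1 + 2*S
L(H) = H²/9 (L(H) = -H*H/(-1)/9 = -H*H*(-1)/9 = -H*(-H)/9 = -(-1)*H²/9 = H²/9)
k = -1612/9 (k = (1 + 2*(-7))*((⅑)*(-4)² + 12) = (1 - 14)*((⅑)*16 + 12) = -13*(16/9 + 12) = -13*124/9 = -1612/9 ≈ -179.11)
1/(l + k) = 1/(-4826 - 1612/9) = 1/(-45046/9) = -9/45046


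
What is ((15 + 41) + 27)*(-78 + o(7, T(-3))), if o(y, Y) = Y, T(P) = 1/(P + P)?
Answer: -38927/6 ≈ -6487.8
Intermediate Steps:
T(P) = 1/(2*P)
((15 + 41) + 27)*(-78 + o(7, T(-3))) = ((15 + 41) + 27)*(-78 + (½)/(-3)) = (56 + 27)*(-78 + (½)*(-⅓)) = 83*(-78 - ⅙) = 83*(-469/6) = -38927/6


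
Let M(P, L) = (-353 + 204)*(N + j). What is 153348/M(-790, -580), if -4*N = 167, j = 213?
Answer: -613392/102065 ≈ -6.0098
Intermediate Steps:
N = -167/4 (N = -1/4*167 = -167/4 ≈ -41.750)
M(P, L) = -102065/4 (M(P, L) = (-353 + 204)*(-167/4 + 213) = -149*685/4 = -102065/4)
153348/M(-790, -580) = 153348/(-102065/4) = 153348*(-4/102065) = -613392/102065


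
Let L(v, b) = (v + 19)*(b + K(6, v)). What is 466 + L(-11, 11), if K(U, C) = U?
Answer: 602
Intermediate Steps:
L(v, b) = (6 + b)*(19 + v) (L(v, b) = (v + 19)*(b + 6) = (19 + v)*(6 + b) = (6 + b)*(19 + v))
466 + L(-11, 11) = 466 + (114 + 6*(-11) + 19*11 + 11*(-11)) = 466 + (114 - 66 + 209 - 121) = 466 + 136 = 602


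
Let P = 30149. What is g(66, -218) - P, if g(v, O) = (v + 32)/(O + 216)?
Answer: -30198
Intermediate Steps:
g(v, O) = (32 + v)/(216 + O)
g(66, -218) - P = (32 + 66)/(216 - 218) - 1*30149 = 98/(-2) - 30149 = -1/2*98 - 30149 = -49 - 30149 = -30198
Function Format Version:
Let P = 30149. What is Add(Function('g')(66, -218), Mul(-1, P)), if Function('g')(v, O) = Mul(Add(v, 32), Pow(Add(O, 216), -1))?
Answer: -30198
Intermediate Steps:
Function('g')(v, O) = Mul(Pow(Add(216, O), -1), Add(32, v)) (Function('g')(v, O) = Mul(Add(32, v), Pow(Add(216, O), -1)) = Mul(Pow(Add(216, O), -1), Add(32, v)))
Add(Function('g')(66, -218), Mul(-1, P)) = Add(Mul(Pow(Add(216, -218), -1), Add(32, 66)), Mul(-1, 30149)) = Add(Mul(Pow(-2, -1), 98), -30149) = Add(Mul(Rational(-1, 2), 98), -30149) = Add(-49, -30149) = -30198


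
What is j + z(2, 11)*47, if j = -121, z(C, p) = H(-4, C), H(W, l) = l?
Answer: -27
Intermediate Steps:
z(C, p) = C
j + z(2, 11)*47 = -121 + 2*47 = -121 + 94 = -27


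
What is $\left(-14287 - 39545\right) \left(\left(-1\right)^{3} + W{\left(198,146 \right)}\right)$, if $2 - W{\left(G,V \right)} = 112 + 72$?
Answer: $9851256$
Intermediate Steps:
$W{\left(G,V \right)} = -182$ ($W{\left(G,V \right)} = 2 - \left(112 + 72\right) = 2 - 184 = -182$)
$\left(-14287 - 39545\right) \left(\left(-1\right)^{3} + W{\left(198,146 \right)}\right) = \left(-14287 - 39545\right) \left(\left(-1\right)^{3} - 182\right) = - 53832 \left(-1 - 182\right) = \left(-53832\right) \left(-183\right) = 9851256$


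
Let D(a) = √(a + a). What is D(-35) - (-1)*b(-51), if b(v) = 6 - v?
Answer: 57 + I*√70 ≈ 57.0 + 8.3666*I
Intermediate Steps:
D(a) = √2*√a (D(a) = √(2*a) = √2*√a)
D(-35) - (-1)*b(-51) = √2*√(-35) - (-1)*(6 - 1*(-51)) = √2*(I*√35) - (-1)*(6 + 51) = I*√70 - (-1)*57 = I*√70 - 1*(-57) = I*√70 + 57 = 57 + I*√70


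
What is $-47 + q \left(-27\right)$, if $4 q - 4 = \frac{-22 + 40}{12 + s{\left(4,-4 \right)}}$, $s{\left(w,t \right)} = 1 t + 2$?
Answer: $- \frac{1723}{20} \approx -86.15$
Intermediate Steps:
$s{\left(w,t \right)} = 2 + t$ ($s{\left(w,t \right)} = t + 2 = 2 + t$)
$q = \frac{29}{20}$ ($q = 1 + \frac{\left(-22 + 40\right) \frac{1}{12 + \left(2 - 4\right)}}{4} = 1 + \frac{18 \frac{1}{12 - 2}}{4} = 1 + \frac{18 \cdot \frac{1}{10}}{4} = 1 + \frac{1}{4} \cdot \frac{9}{5} = 1 + \frac{9}{20} = \frac{29}{20} \approx 1.45$)
$-47 + q \left(-27\right) = -47 + \frac{29}{20} \left(-27\right) = -47 - \frac{783}{20} = - \frac{1723}{20}$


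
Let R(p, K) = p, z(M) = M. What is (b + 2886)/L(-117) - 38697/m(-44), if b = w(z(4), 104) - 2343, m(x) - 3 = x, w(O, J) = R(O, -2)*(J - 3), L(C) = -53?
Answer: 2012114/2173 ≈ 925.96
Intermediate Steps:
w(O, J) = O*(-3 + J) (w(O, J) = O*(J - 3) = O*(-3 + J))
m(x) = 3 + x
b = -1939 (b = 4*(-3 + 104) - 2343 = 4*101 - 2343 = 404 - 2343 = -1939)
(b + 2886)/L(-117) - 38697/m(-44) = (-1939 + 2886)/(-53) - 38697/(3 - 44) = 947*(-1/53) - 38697/(-41) = -947/53 - 38697*(-1/41) = -947/53 + 38697/41 = 2012114/2173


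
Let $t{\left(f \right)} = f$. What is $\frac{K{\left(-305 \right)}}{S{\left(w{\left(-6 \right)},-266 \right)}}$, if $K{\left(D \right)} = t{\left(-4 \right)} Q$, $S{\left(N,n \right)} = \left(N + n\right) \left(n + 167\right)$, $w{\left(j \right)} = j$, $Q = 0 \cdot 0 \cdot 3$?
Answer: $0$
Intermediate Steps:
$Q = 0$ ($Q = 0 \cdot 3 = 0$)
$S{\left(N,n \right)} = \left(167 + n\right) \left(N + n\right)$ ($S{\left(N,n \right)} = \left(N + n\right) \left(167 + n\right) = \left(167 + n\right) \left(N + n\right)$)
$K{\left(D \right)} = 0$ ($K{\left(D \right)} = \left(-4\right) 0 = 0$)
$\frac{K{\left(-305 \right)}}{S{\left(w{\left(-6 \right)},-266 \right)}} = \frac{0}{\left(-266\right)^{2} + 167 \left(-6\right) + 167 \left(-266\right) - -1596} = \frac{0}{70756 - 1002 - 44422 + 1596} = \frac{0}{26928} = 0 \cdot \frac{1}{26928} = 0$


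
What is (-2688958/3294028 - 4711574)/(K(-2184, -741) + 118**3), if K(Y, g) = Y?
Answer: -7760029684515/2702499627872 ≈ -2.8714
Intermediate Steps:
(-2688958/3294028 - 4711574)/(K(-2184, -741) + 118**3) = (-2688958/3294028 - 4711574)/(-2184 + 118**3) = (-2688958*1/3294028 - 4711574)/(-2184 + 1643032) = (-1344479/1647014 - 4711574)/1640848 = -7760029684515/1647014*1/1640848 = -7760029684515/2702499627872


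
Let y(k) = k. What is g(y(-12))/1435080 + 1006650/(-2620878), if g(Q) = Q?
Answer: -20064649063/52238466670 ≈ -0.38410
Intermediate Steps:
g(y(-12))/1435080 + 1006650/(-2620878) = -12/1435080 + 1006650/(-2620878) = -12*1/1435080 + 1006650*(-1/2620878) = -1/119590 - 167775/436813 = -20064649063/52238466670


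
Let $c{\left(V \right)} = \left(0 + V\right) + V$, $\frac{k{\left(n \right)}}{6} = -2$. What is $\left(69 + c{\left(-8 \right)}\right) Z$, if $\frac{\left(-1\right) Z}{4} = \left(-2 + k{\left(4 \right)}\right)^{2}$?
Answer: $-41552$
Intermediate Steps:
$k{\left(n \right)} = -12$ ($k{\left(n \right)} = 6 \left(-2\right) = -12$)
$c{\left(V \right)} = 2 V$ ($c{\left(V \right)} = V + V = 2 V$)
$Z = -784$ ($Z = - 4 \left(-2 - 12\right)^{2} = - 4 \left(-14\right)^{2} = \left(-4\right) 196 = -784$)
$\left(69 + c{\left(-8 \right)}\right) Z = \left(69 + 2 \left(-8\right)\right) \left(-784\right) = \left(69 - 16\right) \left(-784\right) = 53 \left(-784\right) = -41552$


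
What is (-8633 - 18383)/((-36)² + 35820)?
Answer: -6754/9279 ≈ -0.72788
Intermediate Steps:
(-8633 - 18383)/((-36)² + 35820) = -27016/(1296 + 35820) = -27016/37116 = -27016*1/37116 = -6754/9279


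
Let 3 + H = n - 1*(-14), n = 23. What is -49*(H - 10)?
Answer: -1176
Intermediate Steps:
H = 34 (H = -3 + (23 - 1*(-14)) = -3 + (23 + 14) = -3 + 37 = 34)
-49*(H - 10) = -49*(34 - 10) = -49*24 = -1176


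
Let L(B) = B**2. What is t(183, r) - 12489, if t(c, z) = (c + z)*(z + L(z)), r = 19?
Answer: 64271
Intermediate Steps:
t(c, z) = (c + z)*(z + z**2)
t(183, r) - 12489 = 19*(183 + 19 + 19**2 + 183*19) - 12489 = 19*(183 + 19 + 361 + 3477) - 12489 = 19*4040 - 12489 = 76760 - 12489 = 64271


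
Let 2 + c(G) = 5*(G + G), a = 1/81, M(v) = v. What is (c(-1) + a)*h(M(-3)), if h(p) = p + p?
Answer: 1942/27 ≈ 71.926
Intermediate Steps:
h(p) = 2*p
a = 1/81 ≈ 0.012346
c(G) = -2 + 10*G (c(G) = -2 + 5*(G + G) = -2 + 5*(2*G) = -2 + 10*G)
(c(-1) + a)*h(M(-3)) = ((-2 + 10*(-1)) + 1/81)*(2*(-3)) = ((-2 - 10) + 1/81)*(-6) = (-12 + 1/81)*(-6) = -971/81*(-6) = 1942/27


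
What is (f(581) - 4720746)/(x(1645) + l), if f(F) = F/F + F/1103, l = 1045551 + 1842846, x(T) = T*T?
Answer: -2603490577/3085323733 ≈ -0.84383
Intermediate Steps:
x(T) = T²
l = 2888397
f(F) = 1 + F/1103 (f(F) = 1 + F*(1/1103) = 1 + F/1103)
(f(581) - 4720746)/(x(1645) + l) = ((1 + (1/1103)*581) - 4720746)/(1645² + 2888397) = ((1 + 581/1103) - 4720746)/(2706025 + 2888397) = (1684/1103 - 4720746)/5594422 = -5206981154/1103*1/5594422 = -2603490577/3085323733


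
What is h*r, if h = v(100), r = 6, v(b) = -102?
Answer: -612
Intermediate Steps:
h = -102
h*r = -102*6 = -612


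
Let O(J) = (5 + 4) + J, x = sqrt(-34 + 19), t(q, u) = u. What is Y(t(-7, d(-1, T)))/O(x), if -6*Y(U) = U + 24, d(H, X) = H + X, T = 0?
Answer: -23/64 + 23*I*sqrt(15)/576 ≈ -0.35938 + 0.15465*I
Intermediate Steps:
Y(U) = -4 - U/6 (Y(U) = -(U + 24)/6 = -(24 + U)/6 = -4 - U/6)
x = I*sqrt(15) (x = sqrt(-15) = I*sqrt(15) ≈ 3.873*I)
O(J) = 9 + J
Y(t(-7, d(-1, T)))/O(x) = (-4 - (-1 + 0)/6)/(9 + I*sqrt(15)) = (-4 - 1/6*(-1))/(9 + I*sqrt(15)) = (-4 + 1/6)/(9 + I*sqrt(15)) = -23/(6*(9 + I*sqrt(15)))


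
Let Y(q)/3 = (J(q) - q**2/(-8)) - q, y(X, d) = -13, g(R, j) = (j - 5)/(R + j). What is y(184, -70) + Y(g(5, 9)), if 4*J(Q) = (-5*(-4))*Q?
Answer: -935/98 ≈ -9.5408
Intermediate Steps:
J(Q) = 5*Q (J(Q) = ((-5*(-4))*Q)/4 = (20*Q)/4 = 5*Q)
g(R, j) = (-5 + j)/(R + j)
Y(q) = 12*q + 3*q**2/8 (Y(q) = 3*((5*q - q**2/(-8)) - q) = 3*((5*q - q**2*(-1)/8) - q) = 3*((5*q - (-1)*q**2/8) - q) = 3*((5*q + q**2/8) - q) = 3*(4*q + q**2/8) = 12*q + 3*q**2/8)
y(184, -70) + Y(g(5, 9)) = -13 + 3*((-5 + 9)/(5 + 9))*(32 + (-5 + 9)/(5 + 9))/8 = -13 + 3*(4/14)*(32 + 4/14)/8 = -13 + 3*((1/14)*4)*(32 + (1/14)*4)/8 = -13 + (3/8)*(2/7)*(32 + 2/7) = -13 + (3/8)*(2/7)*(226/7) = -13 + 339/98 = -935/98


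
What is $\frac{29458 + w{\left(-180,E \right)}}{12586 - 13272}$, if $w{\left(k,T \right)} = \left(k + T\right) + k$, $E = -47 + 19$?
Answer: $- \frac{14535}{343} \approx -42.376$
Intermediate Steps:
$E = -28$
$w{\left(k,T \right)} = T + 2 k$ ($w{\left(k,T \right)} = \left(T + k\right) + k = T + 2 k$)
$\frac{29458 + w{\left(-180,E \right)}}{12586 - 13272} = \frac{29458 + \left(-28 + 2 \left(-180\right)\right)}{12586 - 13272} = \frac{29458 - 388}{-686} = \left(29458 - 388\right) \left(- \frac{1}{686}\right) = 29070 \left(- \frac{1}{686}\right) = - \frac{14535}{343}$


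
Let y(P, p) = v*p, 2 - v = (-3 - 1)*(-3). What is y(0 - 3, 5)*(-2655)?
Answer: 132750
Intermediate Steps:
v = -10 (v = 2 - (-3 - 1)*(-3) = 2 - (-4)*(-3) = 2 - 1*12 = 2 - 12 = -10)
y(P, p) = -10*p
y(0 - 3, 5)*(-2655) = -10*5*(-2655) = -50*(-2655) = 132750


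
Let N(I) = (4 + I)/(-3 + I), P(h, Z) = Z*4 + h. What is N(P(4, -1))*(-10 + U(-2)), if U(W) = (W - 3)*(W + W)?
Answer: -40/3 ≈ -13.333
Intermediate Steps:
P(h, Z) = h + 4*Z (P(h, Z) = 4*Z + h = h + 4*Z)
N(I) = (4 + I)/(-3 + I)
U(W) = 2*W*(-3 + W) (U(W) = (-3 + W)*(2*W) = 2*W*(-3 + W))
N(P(4, -1))*(-10 + U(-2)) = ((4 + (4 + 4*(-1)))/(-3 + (4 + 4*(-1))))*(-10 + 2*(-2)*(-3 - 2)) = ((4 + (4 - 4))/(-3 + (4 - 4)))*(-10 + 2*(-2)*(-5)) = ((4 + 0)/(-3 + 0))*(-10 + 20) = (4/(-3))*10 = -1/3*4*10 = -4/3*10 = -40/3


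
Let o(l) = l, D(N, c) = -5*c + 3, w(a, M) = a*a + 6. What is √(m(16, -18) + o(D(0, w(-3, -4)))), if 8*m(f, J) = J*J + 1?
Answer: I*√502/4 ≈ 5.6013*I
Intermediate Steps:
w(a, M) = 6 + a² (w(a, M) = a² + 6 = 6 + a²)
m(f, J) = ⅛ + J²/8 (m(f, J) = (J*J + 1)/8 = (J² + 1)/8 = (1 + J²)/8 = ⅛ + J²/8)
D(N, c) = 3 - 5*c
√(m(16, -18) + o(D(0, w(-3, -4)))) = √((⅛ + (⅛)*(-18)²) + (3 - 5*(6 + (-3)²))) = √((⅛ + (⅛)*324) + (3 - 5*(6 + 9))) = √((⅛ + 81/2) + (3 - 5*15)) = √(325/8 + (3 - 75)) = √(325/8 - 72) = √(-251/8) = I*√502/4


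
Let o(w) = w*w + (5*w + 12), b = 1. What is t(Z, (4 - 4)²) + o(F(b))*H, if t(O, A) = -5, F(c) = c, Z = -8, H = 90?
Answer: 1615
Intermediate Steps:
o(w) = 12 + w² + 5*w (o(w) = w² + (12 + 5*w) = 12 + w² + 5*w)
t(Z, (4 - 4)²) + o(F(b))*H = -5 + (12 + 1² + 5*1)*90 = -5 + (12 + 1 + 5)*90 = -5 + 18*90 = -5 + 1620 = 1615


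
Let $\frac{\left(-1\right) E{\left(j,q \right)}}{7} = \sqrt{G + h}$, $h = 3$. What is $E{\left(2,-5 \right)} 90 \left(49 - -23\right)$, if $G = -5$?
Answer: $- 45360 i \sqrt{2} \approx - 64149.0 i$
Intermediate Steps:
$E{\left(j,q \right)} = - 7 i \sqrt{2}$ ($E{\left(j,q \right)} = - 7 \sqrt{-5 + 3} = - 7 \sqrt{-2} = - 7 i \sqrt{2}$)
$E{\left(2,-5 \right)} 90 \left(49 - -23\right) = - 7 i \sqrt{2} \cdot 90 \left(49 - -23\right) = - 630 i \sqrt{2} \left(49 + 23\right) = - 630 i \sqrt{2} \cdot 72 = - 45360 i \sqrt{2}$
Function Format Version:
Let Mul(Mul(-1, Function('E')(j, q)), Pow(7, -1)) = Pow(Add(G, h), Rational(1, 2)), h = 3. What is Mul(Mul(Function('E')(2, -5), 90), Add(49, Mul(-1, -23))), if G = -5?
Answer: Mul(-45360, I, Pow(2, Rational(1, 2))) ≈ Mul(-64149., I)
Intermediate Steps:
Function('E')(j, q) = Mul(-7, I, Pow(2, Rational(1, 2))) (Function('E')(j, q) = Mul(-7, Pow(Add(-5, 3), Rational(1, 2))) = Mul(-7, Pow(-2, Rational(1, 2))) = Mul(-7, Mul(I, Pow(2, Rational(1, 2)))) = Mul(-7, I, Pow(2, Rational(1, 2))))
Mul(Mul(Function('E')(2, -5), 90), Add(49, Mul(-1, -23))) = Mul(Mul(Mul(-7, I, Pow(2, Rational(1, 2))), 90), Add(49, Mul(-1, -23))) = Mul(Mul(-630, I, Pow(2, Rational(1, 2))), Add(49, 23)) = Mul(Mul(-630, I, Pow(2, Rational(1, 2))), 72) = Mul(-45360, I, Pow(2, Rational(1, 2)))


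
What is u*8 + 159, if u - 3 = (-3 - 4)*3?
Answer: 15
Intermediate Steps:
u = -18 (u = 3 + (-3 - 4)*3 = 3 - 7*3 = 3 - 21 = -18)
u*8 + 159 = -18*8 + 159 = -144 + 159 = 15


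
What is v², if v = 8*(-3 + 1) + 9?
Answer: 49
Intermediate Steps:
v = -7 (v = 8*(-2) + 9 = -16 + 9 = -7)
v² = (-7)² = 49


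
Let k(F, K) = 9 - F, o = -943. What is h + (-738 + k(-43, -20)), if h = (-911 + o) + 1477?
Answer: -1063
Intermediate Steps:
h = -377 (h = (-911 - 943) + 1477 = -1854 + 1477 = -377)
h + (-738 + k(-43, -20)) = -377 + (-738 + (9 - 1*(-43))) = -377 + (-738 + (9 + 43)) = -377 + (-738 + 52) = -377 - 686 = -1063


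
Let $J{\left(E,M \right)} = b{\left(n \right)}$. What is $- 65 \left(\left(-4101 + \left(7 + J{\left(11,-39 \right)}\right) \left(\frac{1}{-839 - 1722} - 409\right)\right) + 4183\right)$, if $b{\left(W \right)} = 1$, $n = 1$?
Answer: $\frac{40847990}{197} \approx 2.0735 \cdot 10^{5}$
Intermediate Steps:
$J{\left(E,M \right)} = 1$
$- 65 \left(\left(-4101 + \left(7 + J{\left(11,-39 \right)}\right) \left(\frac{1}{-839 - 1722} - 409\right)\right) + 4183\right) = - 65 \left(\left(-4101 + \left(7 + 1\right) \left(\frac{1}{-839 - 1722} - 409\right)\right) + 4183\right) = - 65 \left(\left(-4101 + 8 \left(\frac{1}{-2561} - 409\right)\right) + 4183\right) = - 65 \left(\left(-4101 + 8 \left(- \frac{1}{2561} - 409\right)\right) + 4183\right) = - 65 \left(\left(-4101 + 8 \left(- \frac{1047450}{2561}\right)\right) + 4183\right) = - 65 \left(\left(-4101 - \frac{8379600}{2561}\right) + 4183\right) = - 65 \left(- \frac{18882261}{2561} + 4183\right) = \left(-65\right) \left(- \frac{8169598}{2561}\right) = \frac{40847990}{197}$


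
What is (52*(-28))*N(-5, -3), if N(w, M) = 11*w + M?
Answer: 84448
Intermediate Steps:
N(w, M) = M + 11*w
(52*(-28))*N(-5, -3) = (52*(-28))*(-3 + 11*(-5)) = -1456*(-3 - 55) = -1456*(-58) = 84448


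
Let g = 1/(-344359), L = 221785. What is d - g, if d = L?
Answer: 76373660816/344359 ≈ 2.2179e+5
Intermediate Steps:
d = 221785
g = -1/344359 ≈ -2.9039e-6
d - g = 221785 - 1*(-1/344359) = 221785 + 1/344359 = 76373660816/344359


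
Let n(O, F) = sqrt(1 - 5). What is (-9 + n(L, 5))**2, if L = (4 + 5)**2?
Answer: 77 - 36*I ≈ 77.0 - 36.0*I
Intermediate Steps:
L = 81 (L = 9**2 = 81)
n(O, F) = 2*I (n(O, F) = sqrt(-4) = 2*I)
(-9 + n(L, 5))**2 = (-9 + 2*I)**2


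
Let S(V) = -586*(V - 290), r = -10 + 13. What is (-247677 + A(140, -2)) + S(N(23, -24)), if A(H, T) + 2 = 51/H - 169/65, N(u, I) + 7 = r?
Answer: -10555613/140 ≈ -75397.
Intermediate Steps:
r = 3
N(u, I) = -4 (N(u, I) = -7 + 3 = -4)
S(V) = 169940 - 586*V (S(V) = -586*(-290 + V) = 169940 - 586*V)
A(H, T) = -23/5 + 51/H (A(H, T) = -2 + (51/H - 169/65) = -2 + (51/H - 169*1/65) = -2 + (51/H - 13/5) = -2 + (-13/5 + 51/H) = -23/5 + 51/H)
(-247677 + A(140, -2)) + S(N(23, -24)) = (-247677 + (-23/5 + 51/140)) + (169940 - 586*(-4)) = (-247677 + (-23/5 + 51*(1/140))) + (169940 + 2344) = (-247677 + (-23/5 + 51/140)) + 172284 = (-247677 - 593/140) + 172284 = -34675373/140 + 172284 = -10555613/140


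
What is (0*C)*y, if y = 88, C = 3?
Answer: 0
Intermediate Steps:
(0*C)*y = (0*3)*88 = 0*88 = 0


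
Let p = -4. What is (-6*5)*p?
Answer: 120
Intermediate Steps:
(-6*5)*p = -6*5*(-4) = -30*(-4) = 120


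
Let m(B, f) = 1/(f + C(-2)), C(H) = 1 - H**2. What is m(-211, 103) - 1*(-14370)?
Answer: 1437001/100 ≈ 14370.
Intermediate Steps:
m(B, f) = 1/(-3 + f) (m(B, f) = 1/(f + (1 - 1*(-2)**2)) = 1/(f + (1 - 1*4)) = 1/(f + (1 - 4)) = 1/(f - 3) = 1/(-3 + f))
m(-211, 103) - 1*(-14370) = 1/(-3 + 103) - 1*(-14370) = 1/100 + 14370 = 1437001/100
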